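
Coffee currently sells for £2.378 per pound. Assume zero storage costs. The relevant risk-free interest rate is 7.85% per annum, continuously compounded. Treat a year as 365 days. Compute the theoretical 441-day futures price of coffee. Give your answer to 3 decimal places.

F = S·e^(rT) = 2.378 · e^(0.0785 × 441/365) = 2.378 · e^0.094845
= 2.378 × 1.099488 = £2.615 per pound

£2.615 per pound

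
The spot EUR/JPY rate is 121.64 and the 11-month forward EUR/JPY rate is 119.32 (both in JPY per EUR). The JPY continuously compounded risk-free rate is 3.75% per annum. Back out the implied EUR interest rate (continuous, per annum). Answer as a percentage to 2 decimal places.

5.85%

F = S·e^((r_JPY − r_EUR)T) ⇒ r_EUR = r_JPY − ln(F/S)/T
ln(119.32/121.64) = -0.019257; /(11/12) = -0.021008
r_EUR = 0.0375 + 0.021008 = 0.058508
r_EUR = 5.85%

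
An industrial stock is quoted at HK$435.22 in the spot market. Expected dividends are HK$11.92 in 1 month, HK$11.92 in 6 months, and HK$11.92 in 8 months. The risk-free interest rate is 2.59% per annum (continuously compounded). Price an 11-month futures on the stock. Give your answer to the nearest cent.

PV(dividends) I = 11.92·e^(−0.0259·1/12) + 11.92·e^(−0.0259·6/12) + 11.92·e^(−0.0259·8/12)
I = 11.8943 + 11.7666 + 11.7159 = 35.3768
F = (S − I)·e^(rT) = (435.22 − 35.3768) · e^(0.0259·11/12)
= 399.8432 · e^0.023742 = 399.8432 × 1.024026 = HK$409.45

HK$409.45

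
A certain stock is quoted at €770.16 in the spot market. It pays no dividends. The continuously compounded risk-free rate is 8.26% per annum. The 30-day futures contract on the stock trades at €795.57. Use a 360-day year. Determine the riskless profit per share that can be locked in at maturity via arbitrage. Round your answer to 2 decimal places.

€20.09 per share

Fair futures: F* = S·e^(carry·T), with carry = r = 0.0826
F* = 770.16 · e^(0.0826 × 30/360) = 770.16 · e^0.006883 = 770.16 × 1.006907 = €775.4795
Market €795.57 > fair €775.4795: forward overpriced → cash-and-carry (buy spot, short the forward).
At maturity, profit = |F_mkt − F*| = |795.57 − 775.4795| = €20.09 per share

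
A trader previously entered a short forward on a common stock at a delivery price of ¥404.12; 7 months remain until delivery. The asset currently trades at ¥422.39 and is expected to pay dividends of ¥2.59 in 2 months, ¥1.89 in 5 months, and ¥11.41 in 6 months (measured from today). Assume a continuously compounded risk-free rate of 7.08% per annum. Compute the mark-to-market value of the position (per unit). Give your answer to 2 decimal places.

-¥19.21

PV(remaining dividends) I = 2.59·e^(−0.0708·2/12) + 1.89·e^(−0.0708·5/12) + 11.41·e^(−0.0708·6/12) = 15.4078
Current forward F = (S − I)·e^(rT) = (422.39 − 15.4078)·e^(0.0708·7/12) = 406.9822 × 1.042165 = 424.1426
Value (long) = (F − K)·e^(−rT) = (424.1426 − 404.12) × 0.959541 = 19.2125
Short position value = −(long value) = -¥19.21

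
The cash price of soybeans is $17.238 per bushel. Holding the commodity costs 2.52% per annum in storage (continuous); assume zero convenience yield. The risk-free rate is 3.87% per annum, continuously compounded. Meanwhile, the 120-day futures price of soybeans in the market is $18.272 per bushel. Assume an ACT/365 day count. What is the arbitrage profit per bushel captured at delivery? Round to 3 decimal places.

Fair futures: F* = S·e^(carry·T), with carry = (r + u) = 0.0387 + 0.0252 = 0.0639
F* = 17.238 · e^(0.0639 × 120/365) = 17.238 · e^0.021008 = 17.238 × 1.021230 = $17.6040
Market $18.272 > fair $17.6040: forward overpriced → cash-and-carry (buy spot, short the forward).
At maturity, profit = |F_mkt − F*| = |18.272 − 17.6040| = $0.668 per bushel

$0.668 per bushel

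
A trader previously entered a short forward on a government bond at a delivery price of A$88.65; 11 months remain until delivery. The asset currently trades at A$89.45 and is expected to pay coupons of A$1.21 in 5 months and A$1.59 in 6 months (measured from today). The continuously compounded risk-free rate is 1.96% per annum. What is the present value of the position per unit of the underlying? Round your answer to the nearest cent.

PV(remaining coupons) I = 1.21·e^(−0.0196·5/12) + 1.59·e^(−0.0196·6/12) = 2.7747
Current forward F = (S − I)·e^(rT) = (89.45 − 2.7747)·e^(0.0196·11/12) = 86.6753 × 1.018129 = 88.2466
Value (long) = (F − K)·e^(−rT) = (88.2466 − 88.65) × 0.982194 = -0.3962
Short position value = −(long value) = A$0.40

A$0.40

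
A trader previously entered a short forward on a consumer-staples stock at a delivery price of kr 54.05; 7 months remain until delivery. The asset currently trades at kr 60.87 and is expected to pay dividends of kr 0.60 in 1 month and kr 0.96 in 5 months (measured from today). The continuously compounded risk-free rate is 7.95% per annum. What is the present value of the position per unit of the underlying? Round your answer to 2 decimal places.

-kr 7.74

PV(remaining dividends) I = 0.60·e^(−0.0795·1/12) + 0.96·e^(−0.0795·5/12) = 1.5248
Current forward F = (S − I)·e^(rT) = (60.87 − 1.5248)·e^(0.0795·7/12) = 59.3452 × 1.047467 = 62.1621
Value (long) = (F − K)·e^(−rT) = (62.1621 − 54.05) × 0.954684 = 7.7445
Short position value = −(long value) = -kr 7.74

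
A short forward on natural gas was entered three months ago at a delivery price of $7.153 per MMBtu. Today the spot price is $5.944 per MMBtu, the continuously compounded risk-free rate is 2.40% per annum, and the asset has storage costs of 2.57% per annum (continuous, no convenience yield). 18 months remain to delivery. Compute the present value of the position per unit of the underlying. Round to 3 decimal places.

Current fair forward for the remaining 18 months: F = S·e^((r + u)·T), (r + u) = 0.0240 + 0.0257 = 0.0497
F = 5.944 · e^(0.0497 × 18/12) = 5.944 × 1.077399 = 6.4041
Value of long forward = (F − K)·e^(−rT) = (6.4041 − 7.153) · e^(−0.0240·18/12)
= -0.7489 × 0.964640 = -0.722
Short position value = −(long value) = $0.722

$0.722 per MMBtu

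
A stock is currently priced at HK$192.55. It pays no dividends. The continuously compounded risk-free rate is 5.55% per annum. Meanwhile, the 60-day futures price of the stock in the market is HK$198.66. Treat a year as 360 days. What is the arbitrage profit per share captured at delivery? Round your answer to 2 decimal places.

HK$4.32 per share

Fair futures: F* = S·e^(carry·T), with carry = r = 0.0555
F* = 192.55 · e^(0.0555 × 60/360) = 192.55 · e^0.009250 = 192.55 × 1.009293 = HK$194.3394
Market HK$198.66 > fair HK$194.3394: forward overpriced → cash-and-carry (buy spot, short the forward).
At maturity, profit = |F_mkt − F*| = |198.66 − 194.3394| = HK$4.32 per share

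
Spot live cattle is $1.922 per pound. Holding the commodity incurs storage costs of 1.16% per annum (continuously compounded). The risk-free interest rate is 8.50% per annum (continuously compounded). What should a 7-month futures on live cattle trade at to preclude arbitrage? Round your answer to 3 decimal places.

Net carry = r + u − y = 0.0850 + 0.0116 − 0.0000 = 0.0966
F = S·e^((r+u−y)T) = 1.922 · e^(0.0966 × 7/12) = 1.922 · e^0.056350
= 1.922 × 1.057968 = $2.033 per pound

$2.033 per pound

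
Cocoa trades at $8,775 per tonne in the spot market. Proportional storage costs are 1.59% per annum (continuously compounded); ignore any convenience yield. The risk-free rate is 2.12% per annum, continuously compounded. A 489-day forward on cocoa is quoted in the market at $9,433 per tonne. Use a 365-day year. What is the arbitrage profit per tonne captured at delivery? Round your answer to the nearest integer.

Fair forward: F* = S·e^(carry·T), with carry = (r + u) = 0.0212 + 0.0159 = 0.0371
F* = 8775 · e^(0.0371 × 489/365) = 8775 · e^0.049704 = 8775 × 1.050960 = $9222.1740
Market $9433 > fair $9222.1740: forward overpriced → cash-and-carry (buy spot, short the forward).
At maturity, profit = |F_mkt − F*| = |9433 − 9222.1740| = $211 per tonne

$211 per tonne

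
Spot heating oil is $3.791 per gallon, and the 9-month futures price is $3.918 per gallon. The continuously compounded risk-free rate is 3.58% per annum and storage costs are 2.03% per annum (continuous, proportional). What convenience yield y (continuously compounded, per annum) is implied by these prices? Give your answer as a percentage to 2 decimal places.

1.22%

F = S·e^((r+u−y)T) ⇒ (r+u−y) = ln(F/S)/T
ln(3.918/3.791) = 0.032951; /T ⇒ 0.043935
y = r + u − ln(F/S)/T = 0.0358 + 0.0203 − 0.043935 = 0.012165
y = 1.22%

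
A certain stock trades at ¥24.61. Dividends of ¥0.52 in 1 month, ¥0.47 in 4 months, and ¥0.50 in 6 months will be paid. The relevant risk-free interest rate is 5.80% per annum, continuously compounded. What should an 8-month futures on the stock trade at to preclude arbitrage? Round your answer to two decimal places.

¥24.06

PV(dividends) I = 0.52·e^(−0.0580·1/12) + 0.47·e^(−0.0580·4/12) + 0.50·e^(−0.0580·6/12)
I = 0.5175 + 0.4610 + 0.4857 = 1.4642
F = (S − I)·e^(rT) = (24.61 − 1.4642) · e^(0.0580·8/12)
= 23.1458 · e^0.038667 = 23.1458 × 1.039424 = ¥24.06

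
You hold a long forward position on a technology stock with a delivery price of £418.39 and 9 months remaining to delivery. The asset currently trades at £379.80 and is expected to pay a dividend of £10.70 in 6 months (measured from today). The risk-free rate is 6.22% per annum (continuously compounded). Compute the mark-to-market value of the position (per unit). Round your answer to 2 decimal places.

PV(remaining dividends) I = 10.70·e^(−0.0622·6/12) = 10.3724
Current forward F = (S − I)·e^(rT) = (379.80 − 10.3724)·e^(0.0622·9/12) = 369.4276 × 1.047755 = 387.0696
Value (long) = (F − K)·e^(−rT) = (387.0696 − 418.39) × 0.954421 = -29.8928
Value = -£29.89

-£29.89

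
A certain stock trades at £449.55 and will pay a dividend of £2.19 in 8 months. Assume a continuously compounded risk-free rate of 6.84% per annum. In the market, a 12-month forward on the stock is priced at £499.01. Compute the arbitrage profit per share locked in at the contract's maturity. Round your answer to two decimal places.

PV(dividends) I = 2.19·e^(−0.0684·8/12) = 2.0924
Fair forward F* = (S − I)·e^(rT) = (449.55 − 2.0924)·e^0.068400 = 447.4576 × 1.070794 = 479.1349
Market £499.01 > fair 479.1349: forward overpriced → cash-and-carry (borrow at r, buy the stock and collect the dividends, short the forward).
Profit at T = |F_mkt − F*| = |499.01 − 479.1349| = £19.88 per share

£19.88 per share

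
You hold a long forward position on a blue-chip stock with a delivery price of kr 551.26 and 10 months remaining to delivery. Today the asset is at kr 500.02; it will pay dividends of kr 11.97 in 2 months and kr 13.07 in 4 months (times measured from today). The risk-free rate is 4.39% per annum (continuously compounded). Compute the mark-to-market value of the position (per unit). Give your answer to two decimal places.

-kr 56.20

PV(remaining dividends) I = 11.97·e^(−0.0439·2/12) + 13.07·e^(−0.0439·4/12) = 24.7629
Current forward F = (S − I)·e^(rT) = (500.02 − 24.7629)·e^(0.0439·10/12) = 475.2571 × 1.037261 = 492.9657
Value (long) = (F − K)·e^(−rT) = (492.9657 − 551.26) × 0.964078 = -56.2003
Value = -kr 56.20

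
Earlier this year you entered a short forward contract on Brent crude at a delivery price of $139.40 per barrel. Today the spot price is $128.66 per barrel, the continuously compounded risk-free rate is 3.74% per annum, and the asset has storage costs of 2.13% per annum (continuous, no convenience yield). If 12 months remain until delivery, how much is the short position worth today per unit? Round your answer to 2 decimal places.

$2.85 per barrel

Current fair forward for the remaining 12 months: F = S·e^((r + u)·T), (r + u) = 0.0374 + 0.0213 = 0.0587
F = 128.66 · e^(0.0587 × 12/12) = 128.66 × 1.060457 = 136.4384
Value of long forward = (F − K)·e^(−rT) = (136.4384 − 139.40) · e^(−0.0374·12/12)
= -2.9616 × 0.963291 = -2.85
Short position value = −(long value) = $2.85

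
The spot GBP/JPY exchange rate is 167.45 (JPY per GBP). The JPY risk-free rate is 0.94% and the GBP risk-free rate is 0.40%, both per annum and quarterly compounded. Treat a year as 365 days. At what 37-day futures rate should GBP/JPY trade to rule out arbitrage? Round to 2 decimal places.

By covered interest parity, F = S · (1+r_JPY/4)^(4T) / (1+r_GBP/4)^(4T)
= 167.45 × 1.000952 / 1.000405 = 167.45 × 1.000547
F = 167.54 JPY per GBP

167.54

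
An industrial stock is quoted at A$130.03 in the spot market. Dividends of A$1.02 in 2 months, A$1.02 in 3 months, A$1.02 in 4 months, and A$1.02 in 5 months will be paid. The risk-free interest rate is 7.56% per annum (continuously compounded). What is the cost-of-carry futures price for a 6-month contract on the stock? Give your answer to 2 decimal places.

PV(dividends) I = 1.02·e^(−0.0756·2/12) + 1.02·e^(−0.0756·3/12) + 1.02·e^(−0.0756·4/12) + 1.02·e^(−0.0756·5/12)
I = 1.0072 + 1.0009 + 0.9946 + 0.9884 = 3.9911
F = (S − I)·e^(rT) = (130.03 − 3.9911) · e^(0.0756·6/12)
= 126.0389 · e^0.037800 = 126.0389 × 1.038524 = A$130.89

A$130.89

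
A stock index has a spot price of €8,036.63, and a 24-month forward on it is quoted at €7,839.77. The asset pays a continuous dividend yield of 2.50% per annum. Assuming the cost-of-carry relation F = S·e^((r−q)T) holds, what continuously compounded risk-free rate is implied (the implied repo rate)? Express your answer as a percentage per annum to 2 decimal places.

From F = S·e^((r−q)T): (r − q) = ln(F/S)/T
ln(7839.77/8036.63) = ln(0.975505) = -0.024800
(r − q) = -0.024800 / (24/12) = -0.012400
r = ln(F/S)/T + q = -0.012400 + 0.0250 = 0.012600
r = 1.26%

1.26%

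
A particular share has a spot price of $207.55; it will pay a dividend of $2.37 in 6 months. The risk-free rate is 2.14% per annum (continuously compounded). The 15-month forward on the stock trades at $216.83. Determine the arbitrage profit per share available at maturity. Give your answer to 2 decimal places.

PV(dividends) I = 2.37·e^(−0.0214·6/12) = 2.3448
Fair forward F* = (S − I)·e^(rT) = (207.55 − 2.3448)·e^0.026750 = 205.2052 × 1.027111 = 210.7685
Market $216.83 > fair 210.7685: forward overpriced → cash-and-carry (borrow at r, buy the stock and collect the dividends, short the forward).
Profit at T = |F_mkt − F*| = |216.83 − 210.7685| = $6.06 per share

$6.06 per share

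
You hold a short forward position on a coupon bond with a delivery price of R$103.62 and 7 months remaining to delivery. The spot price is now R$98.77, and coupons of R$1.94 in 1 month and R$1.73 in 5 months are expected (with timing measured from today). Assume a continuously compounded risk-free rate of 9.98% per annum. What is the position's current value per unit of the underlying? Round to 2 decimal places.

PV(remaining coupons) I = 1.94·e^(−0.0998·1/12) + 1.73·e^(−0.0998·5/12) = 3.5835
Current forward F = (S − I)·e^(rT) = (98.77 − 3.5835)·e^(0.0998·7/12) = 95.1865 × 1.059945 = 100.8925
Value (long) = (F − K)·e^(−rT) = (100.8925 − 103.62) × 0.943446 = -2.5732
Short position value = −(long value) = R$2.57

R$2.57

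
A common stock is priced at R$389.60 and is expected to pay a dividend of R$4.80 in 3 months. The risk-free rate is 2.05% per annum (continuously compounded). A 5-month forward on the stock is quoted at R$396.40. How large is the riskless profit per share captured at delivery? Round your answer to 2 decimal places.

PV(dividends) I = 4.80·e^(−0.0205·3/12) = 4.7755
Fair forward F* = (S − I)·e^(rT) = (389.60 − 4.7755)·e^0.008542 = 384.8245 × 1.008579 = 388.1259
Market R$396.40 > fair 388.1259: forward overpriced → cash-and-carry (borrow at r, buy the stock and collect the dividends, short the forward).
Profit at T = |F_mkt − F*| = |396.40 − 388.1259| = R$8.27 per share

R$8.27 per share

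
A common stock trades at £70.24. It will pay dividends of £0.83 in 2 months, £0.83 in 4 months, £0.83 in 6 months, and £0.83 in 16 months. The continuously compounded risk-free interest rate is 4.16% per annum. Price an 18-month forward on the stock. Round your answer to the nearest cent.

PV(dividends) I = 0.83·e^(−0.0416·2/12) + 0.83·e^(−0.0416·4/12) + 0.83·e^(−0.0416·6/12) + 0.83·e^(−0.0416·16/12)
I = 0.8243 + 0.8186 + 0.8129 + 0.7852 = 3.2410
F = (S − I)·e^(rT) = (70.24 − 3.2410) · e^(0.0416·18/12)
= 66.9990 · e^0.062400 = 66.9990 × 1.064388 = £71.31

£71.31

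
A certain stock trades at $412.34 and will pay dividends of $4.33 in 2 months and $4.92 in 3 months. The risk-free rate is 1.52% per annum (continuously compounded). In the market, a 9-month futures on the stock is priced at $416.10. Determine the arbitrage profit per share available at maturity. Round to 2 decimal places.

PV(dividends) I = 4.33·e^(−0.0152·2/12) + 4.92·e^(−0.0152·3/12) = 9.2204
Fair futures F* = (S − I)·e^(rT) = (412.34 − 9.2204)·e^0.011400 = 403.1196 × 1.011465 = 407.7414
Market $416.10 > fair 407.7414: forward overpriced → cash-and-carry (borrow at r, buy the stock and collect the dividends, short the forward).
Profit at T = |F_mkt − F*| = |416.10 − 407.7414| = $8.36 per share

$8.36 per share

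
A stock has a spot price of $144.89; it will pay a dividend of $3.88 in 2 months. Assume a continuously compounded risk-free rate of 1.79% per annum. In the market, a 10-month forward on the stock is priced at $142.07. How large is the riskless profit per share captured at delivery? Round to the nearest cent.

PV(dividends) I = 3.88·e^(−0.0179·2/12) = 3.8684
Fair forward F* = (S − I)·e^(rT) = (144.89 − 3.8684)·e^0.014917 = 141.0216 × 1.015029 = 143.1410
Market $142.07 < fair 143.1410: forward underpriced → reverse cash-and-carry (short the stock, invest proceeds at r, pay the dividends, go long the forward).
Profit at T = |F_mkt − F*| = |142.07 − 143.1410| = $1.07 per share

$1.07 per share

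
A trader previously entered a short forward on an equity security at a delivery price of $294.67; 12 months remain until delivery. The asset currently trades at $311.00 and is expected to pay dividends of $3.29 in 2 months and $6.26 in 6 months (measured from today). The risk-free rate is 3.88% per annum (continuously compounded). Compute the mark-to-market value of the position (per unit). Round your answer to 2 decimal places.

-$18.14

PV(remaining dividends) I = 3.29·e^(−0.0388·2/12) + 6.26·e^(−0.0388·6/12) = 9.4085
Current forward F = (S − I)·e^(rT) = (311.00 − 9.4085)·e^(0.0388·12/12) = 301.5915 × 1.039563 = 313.5234
Value (long) = (F − K)·e^(−rT) = (313.5234 − 294.67) × 0.961943 = 18.1359
Short position value = −(long value) = -$18.14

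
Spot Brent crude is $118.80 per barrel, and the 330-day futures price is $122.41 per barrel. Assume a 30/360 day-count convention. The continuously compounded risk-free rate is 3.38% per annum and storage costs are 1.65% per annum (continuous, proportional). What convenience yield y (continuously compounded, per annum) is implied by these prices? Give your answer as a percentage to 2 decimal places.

1.76%

F = S·e^((r+u−y)T) ⇒ (r+u−y) = ln(F/S)/T
ln(122.41/118.80) = 0.029935; /T ⇒ 0.032656
y = r + u − ln(F/S)/T = 0.0338 + 0.0165 − 0.032656 = 0.017644
y = 1.76%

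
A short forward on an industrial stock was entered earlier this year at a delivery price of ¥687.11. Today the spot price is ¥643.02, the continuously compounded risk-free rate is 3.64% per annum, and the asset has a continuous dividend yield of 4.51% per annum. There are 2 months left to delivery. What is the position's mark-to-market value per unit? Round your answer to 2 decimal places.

¥44.75

Current fair forward for the remaining 2 months: F = S·e^((r − q)·T), (r − q) = 0.0364 − 0.0451 = -0.0087
F = 643.02 · e^(-0.0087 × 2/12) = 643.02 × 0.998551 = 642.0883
Value of long forward = (F − K)·e^(−rT) = (642.0883 − 687.11) · e^(−0.0364·2/12)
= -45.0217 × 0.993952 = -44.75
Short position value = −(long value) = ¥44.75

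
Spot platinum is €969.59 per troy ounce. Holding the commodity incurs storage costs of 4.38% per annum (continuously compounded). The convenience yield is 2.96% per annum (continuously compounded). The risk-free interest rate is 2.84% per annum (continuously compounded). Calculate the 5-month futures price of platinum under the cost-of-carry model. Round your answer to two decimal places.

Net carry = r + u − y = 0.0284 + 0.0438 − 0.0296 = 0.0426
F = S·e^((r+u−y)T) = 969.59 · e^(0.0426 × 5/12) = 969.59 · e^0.017750
= 969.59 × 1.017908 = €986.95 per troy ounce

€986.95 per troy ounce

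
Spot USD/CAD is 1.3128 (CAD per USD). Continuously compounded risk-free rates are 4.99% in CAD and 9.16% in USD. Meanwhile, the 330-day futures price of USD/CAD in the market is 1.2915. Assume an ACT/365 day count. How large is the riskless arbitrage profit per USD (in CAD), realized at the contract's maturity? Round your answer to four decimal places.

Fair futures: F* = S·e^(carry·T), with carry = (r_CAD − r_USD) = 0.0499 − 0.0916 = -0.0417
F* = 1.3128 · e^(-0.0417 × 330/365) = 1.3128 · e^-0.037701 = 1.3128 × 0.963001 = 1.2642
Market 1.2915 > fair 1.2642: forward overpriced → cash-and-carry (buy spot, short the forward).
At maturity, profit = |F_mkt − F*| = |1.2915 − 1.2642| = 0.0273 per USD (in CAD)

0.0273 per USD (in CAD)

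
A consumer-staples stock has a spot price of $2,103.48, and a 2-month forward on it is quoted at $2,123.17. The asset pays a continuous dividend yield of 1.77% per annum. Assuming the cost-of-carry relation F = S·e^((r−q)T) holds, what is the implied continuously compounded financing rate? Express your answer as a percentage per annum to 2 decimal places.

From F = S·e^((r−q)T): (r − q) = ln(F/S)/T
ln(2123.17/2103.48) = ln(1.009361) = 0.009317
(r − q) = 0.009317 / (2/12) = 0.055902
r = ln(F/S)/T + q = 0.055902 + 0.0177 = 0.073602
r = 7.36%

7.36%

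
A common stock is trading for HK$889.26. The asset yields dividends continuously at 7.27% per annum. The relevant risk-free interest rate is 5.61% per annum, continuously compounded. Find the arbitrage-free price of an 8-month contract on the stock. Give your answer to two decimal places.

HK$879.47

F = S·e^((r − q)T) = 889.26 · e^((0.0561 − 0.0727) × 8/12)
= 889.26 · e^-0.011067 = 889.26 × 0.988994
F = HK$879.47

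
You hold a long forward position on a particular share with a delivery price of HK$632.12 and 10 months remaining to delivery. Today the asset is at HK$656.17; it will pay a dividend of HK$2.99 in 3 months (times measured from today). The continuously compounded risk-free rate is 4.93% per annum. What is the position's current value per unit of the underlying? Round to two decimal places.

HK$46.54

PV(remaining dividends) I = 2.99·e^(−0.0493·3/12) = 2.9534
Current forward F = (S − I)·e^(rT) = (656.17 − 2.9534)·e^(0.0493·10/12) = 653.2166 × 1.041939 = 680.6119
Value (long) = (F − K)·e^(−rT) = (680.6119 − 632.12) × 0.959749 = 46.5401
Value = HK$46.54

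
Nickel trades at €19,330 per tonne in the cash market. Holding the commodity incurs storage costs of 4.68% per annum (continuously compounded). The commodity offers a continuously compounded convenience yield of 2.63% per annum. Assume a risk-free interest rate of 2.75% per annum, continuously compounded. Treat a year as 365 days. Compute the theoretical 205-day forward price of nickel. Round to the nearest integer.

Net carry = r + u − y = 0.0275 + 0.0468 − 0.0263 = 0.0480
F = S·e^((r+u−y)T) = 19330 · e^(0.0480 × 205/365) = 19330 · e^0.026959
= 19330 × 1.027326 = €19,858 per tonne

€19,858 per tonne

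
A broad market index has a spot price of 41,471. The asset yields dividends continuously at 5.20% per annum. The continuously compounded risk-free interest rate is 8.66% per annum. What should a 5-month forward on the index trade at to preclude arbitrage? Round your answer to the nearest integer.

F = S·e^((r − q)T) = 41471 · e^((0.0866 − 0.0520) × 5/12)
= 41471 · e^0.014417 = 41471 × 1.014521
F = 42,073

42,073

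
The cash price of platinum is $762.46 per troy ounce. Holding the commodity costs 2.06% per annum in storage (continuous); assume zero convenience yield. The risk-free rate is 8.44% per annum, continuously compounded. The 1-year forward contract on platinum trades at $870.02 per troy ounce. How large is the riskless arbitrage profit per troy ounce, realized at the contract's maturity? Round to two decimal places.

$23.15 per troy ounce

Fair forward: F* = S·e^(carry·T), with carry = (r + u) = 0.0844 + 0.0206 = 0.1050
F* = 762.46 · e^(0.1050 × 12/12) = 762.46 · e^0.105000 = 762.46 × 1.110711 = $846.8727
Market $870.02 > fair $846.8727: forward overpriced → cash-and-carry (buy spot, short the forward).
At maturity, profit = |F_mkt − F*| = |870.02 − 846.8727| = $23.15 per troy ounce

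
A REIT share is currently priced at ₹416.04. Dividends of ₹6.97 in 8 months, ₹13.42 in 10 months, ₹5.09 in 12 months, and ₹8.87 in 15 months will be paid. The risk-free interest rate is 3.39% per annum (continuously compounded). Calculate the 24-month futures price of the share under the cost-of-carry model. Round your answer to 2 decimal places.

₹409.61

PV(dividends) I = 6.97·e^(−0.0339·8/12) + 13.42·e^(−0.0339·10/12) + 5.09·e^(−0.0339·12/12) + 8.87·e^(−0.0339·15/12)
I = 6.8142 + 13.0462 + 4.9203 + 8.5020 = 33.2827
F = (S − I)·e^(rT) = (416.04 − 33.2827) · e^(0.0339·24/12)
= 382.7573 · e^0.067800 = 382.7573 × 1.070151 = ₹409.61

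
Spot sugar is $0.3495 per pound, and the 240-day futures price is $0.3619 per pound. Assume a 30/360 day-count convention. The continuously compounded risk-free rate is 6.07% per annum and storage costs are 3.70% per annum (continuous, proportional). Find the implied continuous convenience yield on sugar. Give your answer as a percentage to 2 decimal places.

F = S·e^((r+u−y)T) ⇒ (r+u−y) = ln(F/S)/T
ln(0.3619/0.3495) = 0.034864; /T ⇒ 0.052296
y = r + u − ln(F/S)/T = 0.0607 + 0.0370 − 0.052296 = 0.045404
y = 4.54%

4.54%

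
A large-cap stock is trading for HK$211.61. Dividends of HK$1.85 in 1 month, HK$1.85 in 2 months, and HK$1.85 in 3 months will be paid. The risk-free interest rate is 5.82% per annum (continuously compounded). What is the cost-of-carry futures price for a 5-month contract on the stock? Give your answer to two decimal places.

PV(dividends) I = 1.85·e^(−0.0582·1/12) + 1.85·e^(−0.0582·2/12) + 1.85·e^(−0.0582·3/12)
I = 1.8410 + 1.8321 + 1.8233 = 5.4964
F = (S − I)·e^(rT) = (211.61 − 5.4964) · e^(0.0582·5/12)
= 206.1136 · e^0.024250 = 206.1136 × 1.024546 = HK$211.17

HK$211.17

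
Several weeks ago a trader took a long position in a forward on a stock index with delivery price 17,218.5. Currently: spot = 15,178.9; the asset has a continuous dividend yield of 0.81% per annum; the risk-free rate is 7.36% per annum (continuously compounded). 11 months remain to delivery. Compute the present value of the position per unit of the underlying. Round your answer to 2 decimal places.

Current fair forward for the remaining 11 months: F = S·e^((r − q)·T), (r − q) = 0.0736 − 0.0081 = 0.0655
F = 15178.9 · e^(0.0655 × 11/12) = 15178.9 × 1.06188079 = 16118.1823
Value of long forward = (F − K)·e^(−rT) = (16118.1823 − 17218.5) · e^(−0.0736·11/12)
= -1100.3177 × 0.93475888 = -1028.53

-1028.53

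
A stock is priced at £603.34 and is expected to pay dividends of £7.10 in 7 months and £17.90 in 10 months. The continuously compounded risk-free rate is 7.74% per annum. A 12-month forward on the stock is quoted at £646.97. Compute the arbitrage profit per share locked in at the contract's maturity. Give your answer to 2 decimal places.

£20.54 per share

PV(dividends) I = 7.10·e^(−0.0774·7/12) + 17.90·e^(−0.0774·10/12) = 23.5685
Fair forward F* = (S − I)·e^(rT) = (603.34 − 23.5685)·e^0.077400 = 579.7715 × 1.080474 = 626.4280
Market £646.97 > fair 626.4280: forward overpriced → cash-and-carry (borrow at r, buy the stock and collect the dividends, short the forward).
Profit at T = |F_mkt − F*| = |646.97 − 626.4280| = £20.54 per share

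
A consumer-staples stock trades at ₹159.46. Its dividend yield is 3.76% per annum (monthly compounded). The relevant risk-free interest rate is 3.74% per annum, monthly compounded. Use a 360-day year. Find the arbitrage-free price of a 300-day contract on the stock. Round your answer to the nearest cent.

₹159.43

F = S · (1+r/12)^(12T) / (1+q/12)^(12T)
= 159.46 × 1.031607 / 1.031779 = 159.46 × 0.999833
F = ₹159.43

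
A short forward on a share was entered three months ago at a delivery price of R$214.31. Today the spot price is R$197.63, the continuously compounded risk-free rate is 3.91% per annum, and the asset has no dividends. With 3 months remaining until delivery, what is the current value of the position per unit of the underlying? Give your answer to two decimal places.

Current fair forward for the remaining 3 months: F = S·e^(r·T), r = 0.0391
F = 197.63 · e^(0.0391 × 3/12) = 197.63 × 1.009823 = 199.5713
Value of long forward = (F − K)·e^(−rT) = (199.5713 − 214.31) · e^(−0.0391·3/12)
= -14.7387 × 0.990273 = -14.60
Short position value = −(long value) = R$14.60

R$14.60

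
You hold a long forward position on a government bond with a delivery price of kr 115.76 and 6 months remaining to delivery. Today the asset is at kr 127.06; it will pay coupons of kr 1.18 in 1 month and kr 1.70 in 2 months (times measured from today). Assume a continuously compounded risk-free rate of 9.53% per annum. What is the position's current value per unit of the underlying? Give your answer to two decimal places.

PV(remaining coupons) I = 1.18·e^(−0.0953·1/12) + 1.70·e^(−0.0953·2/12) = 2.8439
Current forward F = (S − I)·e^(rT) = (127.06 − 2.8439)·e^(0.0953·6/12) = 124.2161 × 1.048804 = 130.2783
Value (long) = (F − K)·e^(−rT) = (130.2783 − 115.76) × 0.953467 = 13.8427
Value = kr 13.84

kr 13.84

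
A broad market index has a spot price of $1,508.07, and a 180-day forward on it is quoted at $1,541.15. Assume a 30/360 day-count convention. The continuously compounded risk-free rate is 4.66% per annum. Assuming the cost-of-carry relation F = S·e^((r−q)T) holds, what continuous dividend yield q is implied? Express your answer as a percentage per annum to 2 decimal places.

0.32%

From F = S·e^((r−q)T): (r − q) = ln(F/S)/T
ln(1541.15/1508.07) = ln(1.021935) = 0.021698
(r − q) = 0.021698 / (180/360) = 0.043396
q = r − ln(F/S)/T = 0.0466 − 0.043396 = 0.003204
q = 0.32%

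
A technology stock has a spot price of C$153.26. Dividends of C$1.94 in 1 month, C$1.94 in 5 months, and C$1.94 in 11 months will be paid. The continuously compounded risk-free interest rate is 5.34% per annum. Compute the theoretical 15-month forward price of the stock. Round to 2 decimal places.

C$157.77

PV(dividends) I = 1.94·e^(−0.0534·1/12) + 1.94·e^(−0.0534·5/12) + 1.94·e^(−0.0534·11/12)
I = 1.9314 + 1.8973 + 1.8473 = 5.6760
F = (S − I)·e^(rT) = (153.26 − 5.6760) · e^(0.0534·15/12)
= 147.5840 · e^0.066750 = 147.5840 × 1.069028 = C$157.77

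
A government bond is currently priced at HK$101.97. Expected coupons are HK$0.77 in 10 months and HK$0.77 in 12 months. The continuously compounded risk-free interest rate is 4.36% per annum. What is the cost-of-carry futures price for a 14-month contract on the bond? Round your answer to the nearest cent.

HK$105.73

PV(coupons) I = 0.77·e^(−0.0436·10/12) + 0.77·e^(−0.0436·12/12)
I = 0.7425 + 0.7371 = 1.4796
F = (S − I)·e^(rT) = (101.97 − 1.4796) · e^(0.0436·14/12)
= 100.4904 · e^0.050867 = 100.4904 × 1.052183 = HK$105.73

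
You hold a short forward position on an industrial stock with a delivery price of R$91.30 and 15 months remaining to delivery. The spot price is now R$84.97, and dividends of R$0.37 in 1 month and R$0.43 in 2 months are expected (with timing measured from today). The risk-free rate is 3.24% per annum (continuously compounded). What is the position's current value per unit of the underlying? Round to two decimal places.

PV(remaining dividends) I = 0.37·e^(−0.0324·1/12) + 0.43·e^(−0.0324·2/12) = 0.7967
Current forward F = (S − I)·e^(rT) = (84.97 − 0.7967)·e^(0.0324·15/12) = 84.1733 × 1.041331 = 87.6523
Value (long) = (F − K)·e^(−rT) = (87.6523 − 91.30) × 0.960309 = -3.5029
Short position value = −(long value) = R$3.50

R$3.50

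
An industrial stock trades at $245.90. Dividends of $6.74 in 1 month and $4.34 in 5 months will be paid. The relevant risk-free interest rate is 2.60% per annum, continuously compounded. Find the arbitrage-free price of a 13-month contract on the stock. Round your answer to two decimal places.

$241.59

PV(dividends) I = 6.74·e^(−0.0260·1/12) + 4.34·e^(−0.0260·5/12)
I = 6.7254 + 4.2932 = 11.0186
F = (S − I)·e^(rT) = (245.90 − 11.0186) · e^(0.0260·13/12)
= 234.8814 · e^0.028167 = 234.8814 × 1.028567 = $241.59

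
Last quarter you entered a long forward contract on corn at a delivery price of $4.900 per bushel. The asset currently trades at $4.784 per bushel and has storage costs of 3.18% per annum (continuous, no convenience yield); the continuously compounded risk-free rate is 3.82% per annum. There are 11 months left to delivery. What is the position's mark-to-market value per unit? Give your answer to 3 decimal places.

Current fair forward for the remaining 11 months: F = S·e^((r + u)·T), (r + u) = 0.0382 + 0.0318 = 0.0700
F = 4.784 · e^(0.0700 × 11/12) = 4.784 × 1.066270 = 5.1010
Value of long forward = (F − K)·e^(−rT) = (5.1010 − 4.900) · e^(−0.0382·11/12)
= 0.2010 × 0.965589 = 0.194

$0.194 per bushel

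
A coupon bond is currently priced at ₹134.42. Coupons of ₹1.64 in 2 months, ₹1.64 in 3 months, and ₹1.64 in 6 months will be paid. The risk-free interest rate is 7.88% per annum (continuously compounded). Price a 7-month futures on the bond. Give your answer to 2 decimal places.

PV(coupons) I = 1.64·e^(−0.0788·2/12) + 1.64·e^(−0.0788·3/12) + 1.64·e^(−0.0788·6/12)
I = 1.6186 + 1.6080 + 1.5766 = 4.8032
F = (S − I)·e^(rT) = (134.42 − 4.8032) · e^(0.0788·7/12)
= 129.6168 · e^0.045967 = 129.6168 × 1.047040 = ₹135.71

₹135.71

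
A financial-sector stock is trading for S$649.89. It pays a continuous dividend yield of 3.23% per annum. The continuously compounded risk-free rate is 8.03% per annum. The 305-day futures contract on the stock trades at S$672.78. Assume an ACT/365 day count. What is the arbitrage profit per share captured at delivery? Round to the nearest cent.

S$3.71 per share

Fair futures: F* = S·e^(carry·T), with carry = (r − q) = 0.0803 − 0.0323 = 0.0480
F* = 649.89 · e^(0.0480 × 305/365) = 649.89 · e^0.040110 = 649.89 × 1.040925 = S$676.4867
Market S$672.78 < fair S$676.4867: forward underpriced → reverse cash-and-carry (short spot, go long the forward).
At maturity, profit = |F_mkt − F*| = |672.78 − 676.4867| = S$3.71 per share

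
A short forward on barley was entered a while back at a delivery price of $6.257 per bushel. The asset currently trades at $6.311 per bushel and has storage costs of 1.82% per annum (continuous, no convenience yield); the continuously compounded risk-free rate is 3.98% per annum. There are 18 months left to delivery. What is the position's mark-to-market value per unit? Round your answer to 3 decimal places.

Current fair forward for the remaining 18 months: F = S·e^((r + u)·T), (r + u) = 0.0398 + 0.0182 = 0.0580
F = 6.311 · e^(0.0580 × 18/12) = 6.311 × 1.090897 = 6.8847
Value of long forward = (F − K)·e^(−rT) = (6.8847 − 6.257) · e^(−0.0398·18/12)
= 0.6277 × 0.942047 = 0.591
Short position value = −(long value) = -$0.591

-$0.591 per bushel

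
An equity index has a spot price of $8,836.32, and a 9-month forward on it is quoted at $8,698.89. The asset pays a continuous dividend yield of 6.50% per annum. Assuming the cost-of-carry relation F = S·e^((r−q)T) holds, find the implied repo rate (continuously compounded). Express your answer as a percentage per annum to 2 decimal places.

From F = S·e^((r−q)T): (r − q) = ln(F/S)/T
ln(8698.89/8836.32) = ln(0.984447) = -0.015675
(r − q) = -0.015675 / (9/12) = -0.020900
r = ln(F/S)/T + q = -0.020900 + 0.0650 = 0.044100
r = 4.41%

4.41%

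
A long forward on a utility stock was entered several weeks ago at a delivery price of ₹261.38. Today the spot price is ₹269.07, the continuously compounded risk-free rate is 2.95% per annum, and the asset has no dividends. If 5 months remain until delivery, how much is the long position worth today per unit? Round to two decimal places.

₹10.88

Current fair forward for the remaining 5 months: F = S·e^(r·T), r = 0.0295
F = 269.07 · e^(0.0295 × 5/12) = 269.07 × 1.012368 = 272.3979
Value of long forward = (F − K)·e^(−rT) = (272.3979 − 261.38) · e^(−0.0295·5/12)
= 11.0179 × 0.987784 = 10.88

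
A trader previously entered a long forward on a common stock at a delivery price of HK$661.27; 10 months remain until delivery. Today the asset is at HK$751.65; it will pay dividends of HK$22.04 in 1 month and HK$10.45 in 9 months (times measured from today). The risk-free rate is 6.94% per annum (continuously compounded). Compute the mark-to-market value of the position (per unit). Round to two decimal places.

PV(remaining dividends) I = 22.04·e^(−0.0694·1/12) + 10.45·e^(−0.0694·9/12) = 31.8329
Current forward F = (S − I)·e^(rT) = (751.65 − 31.8329)·e^(0.0694·10/12) = 719.8171 × 1.059538 = 762.6736
Value (long) = (F − K)·e^(−rT) = (762.6736 − 661.27) × 0.943807 = 95.7054
Value = HK$95.71

HK$95.71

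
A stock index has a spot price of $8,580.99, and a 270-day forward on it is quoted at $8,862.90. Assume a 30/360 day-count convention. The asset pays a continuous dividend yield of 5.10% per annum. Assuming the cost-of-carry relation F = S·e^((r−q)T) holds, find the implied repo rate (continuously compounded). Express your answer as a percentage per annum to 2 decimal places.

9.41%

From F = S·e^((r−q)T): (r − q) = ln(F/S)/T
ln(8862.90/8580.99) = ln(1.032853) = 0.032325
(r − q) = 0.032325 / (270/360) = 0.043100
r = ln(F/S)/T + q = 0.043100 + 0.0510 = 0.094100
r = 9.41%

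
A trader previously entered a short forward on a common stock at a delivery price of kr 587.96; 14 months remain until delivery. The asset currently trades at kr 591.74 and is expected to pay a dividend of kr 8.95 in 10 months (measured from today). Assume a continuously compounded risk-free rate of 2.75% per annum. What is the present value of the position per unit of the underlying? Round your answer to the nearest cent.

-kr 13.60

PV(remaining dividends) I = 8.95·e^(−0.0275·10/12) = 8.7472
Current forward F = (S − I)·e^(rT) = (591.74 − 8.7472)·e^(0.0275·14/12) = 582.9928 × 1.032604 = 602.0007
Value (long) = (F − K)·e^(−rT) = (602.0007 − 587.96) × 0.968426 = 13.5974
Short position value = −(long value) = -kr 13.60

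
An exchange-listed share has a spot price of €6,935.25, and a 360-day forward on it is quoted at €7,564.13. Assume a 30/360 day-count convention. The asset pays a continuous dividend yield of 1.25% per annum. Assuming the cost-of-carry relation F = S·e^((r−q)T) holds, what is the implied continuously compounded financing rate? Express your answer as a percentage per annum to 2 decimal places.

9.93%

From F = S·e^((r−q)T): (r − q) = ln(F/S)/T
ln(7564.13/6935.25) = ln(1.090679) = 0.086800
(r − q) = 0.086800 / (360/360) = 0.086800
r = ln(F/S)/T + q = 0.086800 + 0.0125 = 0.099300
r = 9.93%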